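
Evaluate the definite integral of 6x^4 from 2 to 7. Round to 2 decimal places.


Find the antiderivative of 6x^4:
F(x) = 6/5 * x^5
Apply the Fundamental Theorem of Calculus:
F(7) - F(2)
= 6/5 * 7^5 - 6/5 * 2^5
= 6/5 * (16807 - 32)
= 6/5 * 16775
= 20130 = 20130.00

20130.00


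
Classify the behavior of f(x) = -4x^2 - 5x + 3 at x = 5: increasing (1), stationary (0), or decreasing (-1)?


Compute f'(x) to determine behavior:
f'(x) = -8x - 5
f'(5) = -8 * 5 - 5
= -40 - 5
= -45
Since f'(5) < 0, the function is decreasing (-1)

-1


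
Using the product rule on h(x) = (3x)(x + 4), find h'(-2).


Let u(x) = 3x and v(x) = x + 4
u'(x) = 3
v'(x) = 1
Product rule: h'(x) = u'(x)*v(x) + u(x)*v'(x)
= 3 * (x + 4) + (3x) * 1
At x = -2:
u(-2) = 3 * (-2) + 0 = -6
v(-2) = 1 * (-2) + 4 = 2
h'(-2) = 3 * 2 + (-6) * 1
= 6 - 6
= 0

0


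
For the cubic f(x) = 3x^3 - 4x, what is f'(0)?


Differentiate f(x) = 3x^3 - 4x term by term:
f'(x) = 9x^2 - 4
Substitute x = 0:
f'(0) = 9 * 0^2 + 0 * 0 - 4
= 0 + 0 - 4
= -4

-4


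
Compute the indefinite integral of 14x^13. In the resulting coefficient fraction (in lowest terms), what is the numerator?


Apply the power rule for integration:
integral of ax^n dx = a/(n+1) * x^(n+1) + C
integral of 14x^13 dx
= 14/14 * x^14 + C
= 1 * x^14 + C
The coefficient in lowest terms is 1 = 1/1, so its numerator is 1

1


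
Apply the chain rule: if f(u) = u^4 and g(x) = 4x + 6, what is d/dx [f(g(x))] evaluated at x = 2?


Using the chain rule: (f(g(x)))' = f'(g(x)) * g'(x)
First, find g(2):
g(2) = 4 * 2 + 6 = 14
Next, f'(u) = 4u^3
And g'(x) = 4
So f'(g(2)) * g'(2)
= 4 * 14^3 * 4
= 4 * 2744 * 4
= 43904

43904


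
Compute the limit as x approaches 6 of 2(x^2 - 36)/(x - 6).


Direct substitution gives 0/0, so we factor the numerator.
Factor: 2(x^2 - 36) = 2 * (x - 6)(x + 6)
Cancel the common factor (x - 6):
2(x^2 - 36)/(x - 6) = 2 * (x + 6)
Now substitute x = 6:
= 2 * (6 + 6) = 24

24


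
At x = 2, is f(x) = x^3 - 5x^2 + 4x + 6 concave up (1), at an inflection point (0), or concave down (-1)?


Concavity is determined by the sign of f''(x).
f(x) = x^3 - 5x^2 + 4x + 6
f'(x) = 3x^2 - 10x + 4
f''(x) = 6x - 10
f''(2) = 6 * 2 - 10
= 12 - 10
= 2
Since f''(2) > 0, the function is concave up (1)

1


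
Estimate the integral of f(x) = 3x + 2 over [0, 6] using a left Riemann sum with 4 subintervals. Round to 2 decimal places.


Left Riemann sum uses left endpoints of each subinterval.
Interval: [0, 6], n = 4
dx = (6 - 0) / 4 = 3/2
Left endpoints: [0, 3/2, 3, 9/2]
f values: [2, 13/2, 11, 31/2]
Sum = dx * (sum of f values)
= 3/2 * 35
= 105/2 = 52.50

52.50


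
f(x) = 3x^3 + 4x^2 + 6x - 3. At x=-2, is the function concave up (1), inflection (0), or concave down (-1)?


Concavity is determined by the sign of f''(x).
f(x) = 3x^3 + 4x^2 + 6x - 3
f'(x) = 9x^2 + 8x + 6
f''(x) = 18x + 8
f''(-2) = 18 * (-2) + 8
= -36 + 8
= -28
Since f''(-2) < 0, the function is concave down (-1)

-1


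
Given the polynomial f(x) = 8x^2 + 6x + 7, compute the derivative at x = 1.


Differentiate term by term using power and sum rules:
f(x) = 8x^2 + 6x + 7
f'(x) = 16x + 6
Substitute x = 1:
f'(1) = 16 * 1 + 6
= 16 + 6
= 22

22


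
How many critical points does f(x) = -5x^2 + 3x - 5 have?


Find where f'(x) = 0:
f'(x) = -10x + 3
Set f'(x) = 0:
-10x + 3 = 0
x = -3 / (-10) = 3/10
This is a linear equation in x, so there is exactly one solution.
Number of critical points: 1

1


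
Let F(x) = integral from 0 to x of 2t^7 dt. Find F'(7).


By the Fundamental Theorem of Calculus (Part 1):
If F(x) = integral from 0 to x of f(t) dt, then F'(x) = f(x)
Here f(t) = 2t^7
So F'(x) = 2x^7
Evaluate at x = 7:
F'(7) = 2 * 7^7
= 2 * 823543
= 1647086

1647086


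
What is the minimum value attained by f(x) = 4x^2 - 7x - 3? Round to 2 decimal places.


For a quadratic f(x) = ax^2 + bx + c with a > 0, the minimum is at the vertex.
Vertex x-coordinate: x = -b/(2a)
x = -(-7) / (2 * 4)
x = 7/8
Substitute back to find the minimum value:
f(7/8) = 4 * (7/8)^2 - 7 * (7/8) - 3
= 49/16 - 49/8 - 3
= -97/16 ≈ -6.06

-6.06


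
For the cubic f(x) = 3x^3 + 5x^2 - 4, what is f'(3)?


Differentiate f(x) = 3x^3 + 5x^2 - 4 term by term:
f'(x) = 9x^2 + 10x
Substitute x = 3:
f'(3) = 9 * 3^2 + 10 * 3 + 0
= 81 + 30 + 0
= 111

111


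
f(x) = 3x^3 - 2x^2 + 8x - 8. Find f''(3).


First derivative:
f'(x) = 9x^2 - 4x + 8
Second derivative:
f''(x) = 18x - 4
Substitute x = 3:
f''(3) = 18 * 3 - 4
= 54 - 4
= 50

50


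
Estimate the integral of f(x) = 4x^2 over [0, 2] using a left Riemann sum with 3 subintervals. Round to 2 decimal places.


Left Riemann sum uses left endpoints of each subinterval.
Interval: [0, 2], n = 3
dx = (2 - 0) / 3 = 2/3
Left endpoints: [0, 2/3, 4/3]
f values: [0, 16/9, 64/9]
Sum = dx * (sum of f values)
= 2/3 * 80/9
= 160/27 ≈ 5.93

5.93


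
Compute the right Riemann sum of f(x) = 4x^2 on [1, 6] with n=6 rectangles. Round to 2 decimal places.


Right Riemann sum uses right endpoints of each subinterval.
Interval: [1, 6], n = 6
dx = (6 - 1) / 6 = 5/6
Right endpoints: [11/6, 8/3, 7/2, 13/3, 31/6, 6]
f values: [121/9, 256/9, 49, 676/9, 961/9, 144]
Sum = dx * (sum of f values)
= 5/6 * 3751/9
= 18755/54 ≈ 347.31

347.31


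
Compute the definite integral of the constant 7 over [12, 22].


The integral of a constant k over [a, b] equals k * (b - a).
integral from 12 to 22 of 7 dx
= 7 * (22 - 12)
= 7 * 10
= 70

70


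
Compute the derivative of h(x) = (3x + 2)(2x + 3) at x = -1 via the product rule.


Let u(x) = 3x + 2 and v(x) = 2x + 3
u'(x) = 3
v'(x) = 2
Product rule: h'(x) = u'(x)*v(x) + u(x)*v'(x)
= 3 * (2x + 3) + (3x + 2) * 2
At x = -1:
u(-1) = 3 * (-1) + 2 = -1
v(-1) = 2 * (-1) + 3 = 1
h'(-1) = 3 * 1 + (-1) * 2
= 3 - 2
= 1

1


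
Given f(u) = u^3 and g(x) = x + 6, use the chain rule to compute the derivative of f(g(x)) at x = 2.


Using the chain rule: (f(g(x)))' = f'(g(x)) * g'(x)
First, find g(2):
g(2) = 1 * 2 + 6 = 8
Next, f'(u) = 3u^2
And g'(x) = 1
So f'(g(2)) * g'(2)
= 3 * 8^2 * 1
= 3 * 64 * 1
= 192

192


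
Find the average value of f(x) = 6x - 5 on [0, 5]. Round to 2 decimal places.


Average value = 1/(b-a) * integral from a to b of f(x) dx
First compute the integral of 6x - 5:
F(x) = 3x^2 - 5x
F(5) = 3 * 25 - 5 * 5 = 50
F(0) = 3 * 0 - 5 * 0 = 0
Integral = 50 - 0 = 50
Average = 50 / (5 - 0) = 50 / 5
= 10 = 10.00

10.00


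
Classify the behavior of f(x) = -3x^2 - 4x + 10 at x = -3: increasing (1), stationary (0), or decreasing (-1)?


Compute f'(x) to determine behavior:
f'(x) = -6x - 4
f'(-3) = -6 * (-3) - 4
= 18 - 4
= 14
Since f'(-3) > 0, the function is increasing (1)

1


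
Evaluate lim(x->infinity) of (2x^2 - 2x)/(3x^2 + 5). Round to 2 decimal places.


For limits at infinity with equal-degree polynomials,
we compare leading coefficients.
Numerator leading term: 2x^2
Denominator leading term: 3x^2
Divide both by x^2:
lim = (2 - 2/x) / (3 + 5/x^2)
As x -> infinity, the 1/x and 1/x^2 terms vanish:
= 2/3 ≈ 0.67

0.67


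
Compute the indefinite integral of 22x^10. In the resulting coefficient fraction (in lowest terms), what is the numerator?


Apply the power rule for integration:
integral of ax^n dx = a/(n+1) * x^(n+1) + C
integral of 22x^10 dx
= 22/11 * x^11 + C
= 2 * x^11 + C
The coefficient in lowest terms is 2 = 2/1, so its numerator is 2

2


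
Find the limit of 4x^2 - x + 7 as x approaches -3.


Since polynomials are continuous, we use direct substitution.
lim(x->-3) of 4x^2 - x + 7
= 4 * (-3)^2 - 1 * (-3) + 7
= 36 + 3 + 7
= 46

46


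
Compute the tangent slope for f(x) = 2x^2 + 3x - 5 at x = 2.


The slope of the tangent line equals f'(x) at the point.
f(x) = 2x^2 + 3x - 5
f'(x) = 4x + 3
At x = 2:
f'(2) = 4 * 2 + 3
= 8 + 3
= 11

11


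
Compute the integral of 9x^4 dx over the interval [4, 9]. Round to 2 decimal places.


Find the antiderivative of 9x^4:
F(x) = 9/5 * x^5
Apply the Fundamental Theorem of Calculus:
F(9) - F(4)
= 9/5 * 9^5 - 9/5 * 4^5
= 9/5 * (59049 - 1024)
= 9/5 * 58025
= 104445 = 104445.00

104445.00


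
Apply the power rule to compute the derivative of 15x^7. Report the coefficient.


We apply the power rule: d/dx [ax^n] = a*n * x^(n-1)
d/dx [15x^7]
= 15 * 7 * x^(7-1)
= 105x^6
The coefficient is 105

105


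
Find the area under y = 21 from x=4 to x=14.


The area under a constant function y = 21 is a rectangle.
Width = 14 - 4 = 10
Height = 21
Area = width * height
= 10 * 21
= 210

210


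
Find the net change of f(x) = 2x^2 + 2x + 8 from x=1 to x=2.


Net change = f(b) - f(a)
f(x) = 2x^2 + 2x + 8
Compute f(2):
f(2) = 2 * 2^2 + 2 * 2 + 8
= 8 + 4 + 8
= 20
Compute f(1):
f(1) = 2 * 1^2 + 2 * 1 + 8
= 2 + 2 + 8
= 12
Net change = 20 - 12 = 8

8


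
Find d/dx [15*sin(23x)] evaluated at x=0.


Apply the chain rule to differentiate 15*sin(23x):
d/dx [15*sin(23x)]
= 15 * cos(23x) * d/dx(23x)
= 15 * 23 * cos(23x)
= 345 * cos(23x)
Evaluate at x = 0:
= 345 * cos(0)
= 345 * 1
= 345

345


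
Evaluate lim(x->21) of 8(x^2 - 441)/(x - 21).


Direct substitution gives 0/0, so we factor the numerator.
Factor: 8(x^2 - 441) = 8 * (x - 21)(x + 21)
Cancel the common factor (x - 21):
8(x^2 - 441)/(x - 21) = 8 * (x + 21)
Now substitute x = 21:
= 8 * (21 + 21) = 336

336


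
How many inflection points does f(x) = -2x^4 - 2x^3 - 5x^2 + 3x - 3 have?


Inflection points occur where f''(x) = 0 and concavity changes.
f(x) = -2x^4 - 2x^3 - 5x^2 + 3x - 3
f'(x) = -8x^3 - 6x^2 - 10x + 3
f''(x) = -24x^2 - 12x - 10
This is a quadratic in x. Use the discriminant to count real roots.
Discriminant = (-12)^2 - 4 * (-24) * (-10)
= 144 - 960
= -816
Since discriminant < 0, f''(x) = 0 has no real solutions.
Number of inflection points: 0

0


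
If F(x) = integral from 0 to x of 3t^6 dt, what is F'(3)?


By the Fundamental Theorem of Calculus (Part 1):
If F(x) = integral from 0 to x of f(t) dt, then F'(x) = f(x)
Here f(t) = 3t^6
So F'(x) = 3x^6
Evaluate at x = 3:
F'(3) = 3 * 3^6
= 3 * 729
= 2187

2187


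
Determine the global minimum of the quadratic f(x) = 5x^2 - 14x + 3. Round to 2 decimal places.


For a quadratic f(x) = ax^2 + bx + c with a > 0, the minimum is at the vertex.
Vertex x-coordinate: x = -b/(2a)
x = -(-14) / (2 * 5)
x = 14/10 = 7/5
Substitute back to find the minimum value:
f(7/5) = 5 * (7/5)^2 - 14 * (7/5) + 3
= 49/5 - 98/5 + 3
= -34/5 = -6.80

-6.80


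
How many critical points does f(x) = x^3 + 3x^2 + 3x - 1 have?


Find where f'(x) = 0:
f(x) = x^3 + 3x^2 + 3x - 1
f'(x) = 3x^2 + 6x + 3
This is a quadratic in x. Use the discriminant to count real roots.
Discriminant = (6)^2 - 4 * 3 * 3
= 36 - 36
= 0
Since discriminant = 0, f'(x) = 0 has exactly 1 real solution.
Number of critical points: 1

1


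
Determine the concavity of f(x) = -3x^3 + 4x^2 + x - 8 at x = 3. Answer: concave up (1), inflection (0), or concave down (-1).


Concavity is determined by the sign of f''(x).
f(x) = -3x^3 + 4x^2 + x - 8
f'(x) = -9x^2 + 8x + 1
f''(x) = -18x + 8
f''(3) = -18 * 3 + 8
= -54 + 8
= -46
Since f''(3) < 0, the function is concave down (-1)

-1


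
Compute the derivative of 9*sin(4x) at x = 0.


Apply the chain rule to differentiate 9*sin(4x):
d/dx [9*sin(4x)]
= 9 * cos(4x) * d/dx(4x)
= 9 * 4 * cos(4x)
= 36 * cos(4x)
Evaluate at x = 0:
= 36 * cos(0)
= 36 * 1
= 36

36


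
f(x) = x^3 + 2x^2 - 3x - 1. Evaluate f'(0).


Differentiate f(x) = x^3 + 2x^2 - 3x - 1 term by term:
f'(x) = 3x^2 + 4x - 3
Substitute x = 0:
f'(0) = 3 * 0^2 + 4 * 0 - 3
= 0 + 0 - 3
= -3

-3


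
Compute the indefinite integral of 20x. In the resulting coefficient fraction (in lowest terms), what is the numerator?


Apply the power rule for integration:
integral of ax^n dx = a/(n+1) * x^(n+1) + C
integral of 20x dx
= 20/2 * x^2 + C
= 10 * x^2 + C
The coefficient in lowest terms is 10 = 10/1, so its numerator is 10

10


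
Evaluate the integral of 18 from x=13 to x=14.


The integral of a constant k over [a, b] equals k * (b - a).
integral from 13 to 14 of 18 dx
= 18 * (14 - 13)
= 18 * 1
= 18

18


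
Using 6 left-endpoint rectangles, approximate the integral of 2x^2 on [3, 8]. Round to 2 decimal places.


Left Riemann sum uses left endpoints of each subinterval.
Interval: [3, 8], n = 6
dx = (8 - 3) / 6 = 5/6
Left endpoints: [3, 23/6, 14/3, 11/2, 19/3, 43/6]
f values: [18, 529/18, 392/9, 121/2, 722/9, 1849/18]
Sum = dx * (sum of f values)
= 5/6 * 6019/18
= 30095/108 ≈ 278.66

278.66


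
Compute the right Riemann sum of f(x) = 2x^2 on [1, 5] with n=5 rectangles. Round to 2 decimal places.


Right Riemann sum uses right endpoints of each subinterval.
Interval: [1, 5], n = 5
dx = (5 - 1) / 5 = 4/5
Right endpoints: [9/5, 13/5, 17/5, 21/5, 5]
f values: [162/25, 338/25, 578/25, 882/25, 50]
Sum = dx * (sum of f values)
= 4/5 * 642/5
= 2568/25 = 102.72

102.72


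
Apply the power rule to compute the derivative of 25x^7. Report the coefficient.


We apply the power rule: d/dx [ax^n] = a*n * x^(n-1)
d/dx [25x^7]
= 25 * 7 * x^(7-1)
= 175x^6
The coefficient is 175

175


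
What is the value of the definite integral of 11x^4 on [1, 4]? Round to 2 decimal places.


Find the antiderivative of 11x^4:
F(x) = 11/5 * x^5
Apply the Fundamental Theorem of Calculus:
F(4) - F(1)
= 11/5 * 4^5 - 11/5 * 1^5
= 11/5 * (1024 - 1)
= 11/5 * 1023
= 11253/5 = 2250.60

2250.60


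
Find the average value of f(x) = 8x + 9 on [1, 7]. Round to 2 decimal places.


Average value = 1/(b-a) * integral from a to b of f(x) dx
First compute the integral of 8x + 9:
F(x) = 4x^2 + 9x
F(7) = 4 * 49 + 9 * 7 = 259
F(1) = 4 * 1 + 9 * 1 = 13
Integral = 259 - 13 = 246
Average = 246 / (7 - 1) = 246 / 6
= 41 = 41.00

41.00


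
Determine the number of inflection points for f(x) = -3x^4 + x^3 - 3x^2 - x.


Inflection points occur where f''(x) = 0 and concavity changes.
f(x) = -3x^4 + x^3 - 3x^2 - x
f'(x) = -12x^3 + 3x^2 - 6x - 1
f''(x) = -36x^2 + 6x - 6
This is a quadratic in x. Use the discriminant to count real roots.
Discriminant = (6)^2 - 4 * (-36) * (-6)
= 36 - 864
= -828
Since discriminant < 0, f''(x) = 0 has no real solutions.
Number of inflection points: 0

0


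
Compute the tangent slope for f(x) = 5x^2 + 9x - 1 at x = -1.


The slope of the tangent line equals f'(x) at the point.
f(x) = 5x^2 + 9x - 1
f'(x) = 10x + 9
At x = -1:
f'(-1) = 10 * (-1) + 9
= -10 + 9
= -1

-1


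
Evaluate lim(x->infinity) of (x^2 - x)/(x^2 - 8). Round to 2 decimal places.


For limits at infinity with equal-degree polynomials,
we compare leading coefficients.
Numerator leading term: x^2
Denominator leading term: x^2
Divide both by x^2:
lim = (1 - 1/x) / (1 - 8/x^2)
As x -> infinity, the 1/x and 1/x^2 terms vanish:
= 1/1 = 1 = 1.00

1.00


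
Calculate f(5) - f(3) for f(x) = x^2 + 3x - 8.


Net change = f(b) - f(a)
f(x) = x^2 + 3x - 8
Compute f(5):
f(5) = 1 * 5^2 + 3 * 5 - 8
= 25 + 15 - 8
= 32
Compute f(3):
f(3) = 1 * 3^2 + 3 * 3 - 8
= 9 + 9 - 8
= 10
Net change = 32 - 10 = 22

22


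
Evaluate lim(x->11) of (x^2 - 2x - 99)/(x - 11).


Direct substitution gives 0/0, so we factor the numerator.
Factor: (x^2 - 2x - 99) = (x - 11)(x + 9)
Cancel the common factor (x - 11):
(x^2 - 2x - 99)/(x - 11) = (x + 9)
Now substitute x = 11:
= (11) - (-9) = 20

20


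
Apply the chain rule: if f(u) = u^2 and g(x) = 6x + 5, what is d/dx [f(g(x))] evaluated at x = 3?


Using the chain rule: (f(g(x)))' = f'(g(x)) * g'(x)
First, find g(3):
g(3) = 6 * 3 + 5 = 23
Next, f'(u) = 2u
And g'(x) = 6
So f'(g(3)) * g'(3)
= 2 * 23 * 6
= 276

276


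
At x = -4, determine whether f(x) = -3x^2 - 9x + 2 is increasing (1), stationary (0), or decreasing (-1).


Compute f'(x) to determine behavior:
f'(x) = -6x - 9
f'(-4) = -6 * (-4) - 9
= 24 - 9
= 15
Since f'(-4) > 0, the function is increasing (1)

1


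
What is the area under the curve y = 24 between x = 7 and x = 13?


The area under a constant function y = 24 is a rectangle.
Width = 13 - 7 = 6
Height = 24
Area = width * height
= 6 * 24
= 144

144


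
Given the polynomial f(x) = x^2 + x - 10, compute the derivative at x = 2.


Differentiate term by term using power and sum rules:
f(x) = x^2 + x - 10
f'(x) = 2x + 1
Substitute x = 2:
f'(2) = 2 * 2 + 1
= 4 + 1
= 5

5


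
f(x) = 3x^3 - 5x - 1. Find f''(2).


First derivative:
f'(x) = 9x^2 - 5
Second derivative:
f''(x) = 18x
Substitute x = 2:
f''(2) = 18 * 2 + 0
= 36 + 0
= 36

36


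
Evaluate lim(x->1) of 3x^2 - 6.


Since polynomials are continuous, we use direct substitution.
lim(x->1) of 3x^2 - 6
= 3 * 1^2 + 0 * 1 - 6
= 3 + 0 - 6
= -3

-3


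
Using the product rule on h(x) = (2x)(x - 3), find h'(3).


Let u(x) = 2x and v(x) = x - 3
u'(x) = 2
v'(x) = 1
Product rule: h'(x) = u'(x)*v(x) + u(x)*v'(x)
= 2 * (x - 3) + (2x) * 1
At x = 3:
u(3) = 2 * 3 + 0 = 6
v(3) = 1 * 3 - 3 = 0
h'(3) = 2 * 0 + 6 * 1
= 0 + 6
= 6

6


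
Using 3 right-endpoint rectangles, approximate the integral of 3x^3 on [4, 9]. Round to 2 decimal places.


Right Riemann sum uses right endpoints of each subinterval.
Interval: [4, 9], n = 3
dx = (9 - 4) / 3 = 5/3
Right endpoints: [17/3, 22/3, 9]
f values: [4913/9, 10648/9, 2187]
Sum = dx * (sum of f values)
= 5/3 * 3916
= 19580/3 ≈ 6526.67

6526.67


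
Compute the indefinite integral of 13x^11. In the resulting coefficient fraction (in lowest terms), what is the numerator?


Apply the power rule for integration:
integral of ax^n dx = a/(n+1) * x^(n+1) + C
integral of 13x^11 dx
= 13/12 * x^12 + C
The coefficient in lowest terms is 13/12, and its numerator is 13

13


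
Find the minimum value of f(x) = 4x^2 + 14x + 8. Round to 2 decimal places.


For a quadratic f(x) = ax^2 + bx + c with a > 0, the minimum is at the vertex.
Vertex x-coordinate: x = -b/(2a)
x = -(14) / (2 * 4)
x = -14/8 = -7/4
Substitute back to find the minimum value:
f(-7/4) = 4 * (-7/4)^2 + 14 * (-7/4) + 8
= 49/4 - 49/2 + 8
= -17/4 = -4.25

-4.25


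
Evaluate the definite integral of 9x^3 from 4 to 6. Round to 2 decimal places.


Find the antiderivative of 9x^3:
F(x) = 9/4 * x^4
Apply the Fundamental Theorem of Calculus:
F(6) - F(4)
= 9/4 * 6^4 - 9/4 * 4^4
= 9/4 * (1296 - 256)
= 9/4 * 1040
= 2340 = 2340.00

2340.00


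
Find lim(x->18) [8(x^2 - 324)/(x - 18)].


Direct substitution gives 0/0, so we factor the numerator.
Factor: 8(x^2 - 324) = 8 * (x - 18)(x + 18)
Cancel the common factor (x - 18):
8(x^2 - 324)/(x - 18) = 8 * (x + 18)
Now substitute x = 18:
= 8 * (18 + 18) = 288

288


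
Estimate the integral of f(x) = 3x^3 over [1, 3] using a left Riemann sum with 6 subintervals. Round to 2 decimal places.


Left Riemann sum uses left endpoints of each subinterval.
Interval: [1, 3], n = 6
dx = (3 - 1) / 6 = 1/3
Left endpoints: [1, 4/3, 5/3, 2, 7/3, 8/3]
f values: [3, 64/9, 125/9, 24, 343/9, 512/9]
Sum = dx * (sum of f values)
= 1/3 * 143
= 143/3 ≈ 47.67

47.67


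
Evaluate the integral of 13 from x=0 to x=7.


The integral of a constant k over [a, b] equals k * (b - a).
integral from 0 to 7 of 13 dx
= 13 * (7 - 0)
= 13 * 7
= 91

91


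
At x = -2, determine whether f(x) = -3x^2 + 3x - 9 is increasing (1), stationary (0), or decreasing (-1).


Compute f'(x) to determine behavior:
f'(x) = -6x + 3
f'(-2) = -6 * (-2) + 3
= 12 + 3
= 15
Since f'(-2) > 0, the function is increasing (1)

1


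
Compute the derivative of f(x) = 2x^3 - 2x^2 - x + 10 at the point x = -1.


Differentiate f(x) = 2x^3 - 2x^2 - x + 10 term by term:
f'(x) = 6x^2 - 4x - 1
Substitute x = -1:
f'(-1) = 6 * (-1)^2 - 4 * (-1) - 1
= 6 + 4 - 1
= 9

9


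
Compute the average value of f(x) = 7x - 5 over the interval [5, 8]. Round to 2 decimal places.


Average value = 1/(b-a) * integral from a to b of f(x) dx
First compute the integral of 7x - 5:
F(x) = (7/2)x^2 - 5x
F(8) = 7/2 * 64 - 5 * 8 = 184
F(5) = 7/2 * 25 - 5 * 5 = 125/2
Integral = 184 - 125/2 = 243/2
Average = (243/2) / (8 - 5) = (243/2) / 3
= 81/2 = 40.50

40.50


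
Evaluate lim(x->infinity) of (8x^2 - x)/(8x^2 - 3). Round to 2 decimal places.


For limits at infinity with equal-degree polynomials,
we compare leading coefficients.
Numerator leading term: 8x^2
Denominator leading term: 8x^2
Divide both by x^2:
lim = (8 - 1/x) / (8 - 3/x^2)
As x -> infinity, the 1/x and 1/x^2 terms vanish:
= 8/8 = 1 = 1.00

1.00


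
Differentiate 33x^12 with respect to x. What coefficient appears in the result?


We apply the power rule: d/dx [ax^n] = a*n * x^(n-1)
d/dx [33x^12]
= 33 * 12 * x^(12-1)
= 396x^11
The coefficient is 396

396


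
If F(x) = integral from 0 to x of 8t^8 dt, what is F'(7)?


By the Fundamental Theorem of Calculus (Part 1):
If F(x) = integral from 0 to x of f(t) dt, then F'(x) = f(x)
Here f(t) = 8t^8
So F'(x) = 8x^8
Evaluate at x = 7:
F'(7) = 8 * 7^8
= 8 * 5764801
= 46118408

46118408


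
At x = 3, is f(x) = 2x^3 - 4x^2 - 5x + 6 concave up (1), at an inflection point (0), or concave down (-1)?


Concavity is determined by the sign of f''(x).
f(x) = 2x^3 - 4x^2 - 5x + 6
f'(x) = 6x^2 - 8x - 5
f''(x) = 12x - 8
f''(3) = 12 * 3 - 8
= 36 - 8
= 28
Since f''(3) > 0, the function is concave up (1)

1


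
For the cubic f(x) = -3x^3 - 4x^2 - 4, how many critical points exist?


Find where f'(x) = 0:
f(x) = -3x^3 - 4x^2 - 4
f'(x) = -9x^2 - 8x
This is a quadratic in x. Use the discriminant to count real roots.
Discriminant = (-8)^2 - 4 * (-9) * 0
= 64 - 0
= 64
Since discriminant > 0, f'(x) = 0 has 2 real solutions.
Number of critical points: 2

2


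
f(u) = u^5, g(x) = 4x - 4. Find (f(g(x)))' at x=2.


Using the chain rule: (f(g(x)))' = f'(g(x)) * g'(x)
First, find g(2):
g(2) = 4 * 2 - 4 = 4
Next, f'(u) = 5u^4
And g'(x) = 4
So f'(g(2)) * g'(2)
= 5 * 4^4 * 4
= 5 * 256 * 4
= 5120

5120


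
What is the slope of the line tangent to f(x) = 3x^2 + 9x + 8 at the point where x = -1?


The slope of the tangent line equals f'(x) at the point.
f(x) = 3x^2 + 9x + 8
f'(x) = 6x + 9
At x = -1:
f'(-1) = 6 * (-1) + 9
= -6 + 9
= 3

3


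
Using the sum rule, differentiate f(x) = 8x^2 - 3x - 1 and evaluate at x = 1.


Differentiate term by term using power and sum rules:
f(x) = 8x^2 - 3x - 1
f'(x) = 16x - 3
Substitute x = 1:
f'(1) = 16 * 1 - 3
= 16 - 3
= 13

13


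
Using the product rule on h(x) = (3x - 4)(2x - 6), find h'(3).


Let u(x) = 3x - 4 and v(x) = 2x - 6
u'(x) = 3
v'(x) = 2
Product rule: h'(x) = u'(x)*v(x) + u(x)*v'(x)
= 3 * (2x - 6) + (3x - 4) * 2
At x = 3:
u(3) = 3 * 3 - 4 = 5
v(3) = 2 * 3 - 6 = 0
h'(3) = 3 * 0 + 5 * 2
= 0 + 10
= 10

10


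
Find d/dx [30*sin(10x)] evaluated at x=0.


Apply the chain rule to differentiate 30*sin(10x):
d/dx [30*sin(10x)]
= 30 * cos(10x) * d/dx(10x)
= 30 * 10 * cos(10x)
= 300 * cos(10x)
Evaluate at x = 0:
= 300 * cos(0)
= 300 * 1
= 300

300


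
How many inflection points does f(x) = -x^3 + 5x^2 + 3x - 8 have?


Inflection points occur where f''(x) = 0 and concavity changes.
f(x) = -x^3 + 5x^2 + 3x - 8
f'(x) = -3x^2 + 10x + 3
f''(x) = -6x + 10
Set f''(x) = 0:
-6x + 10 = 0
x = -10 / (-6) = 5/3
Since f''(x) is linear (degree 1), it changes sign at this point.
Therefore there is exactly 1 inflection point.

1


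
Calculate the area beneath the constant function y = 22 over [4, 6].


The area under a constant function y = 22 is a rectangle.
Width = 6 - 4 = 2
Height = 22
Area = width * height
= 2 * 22
= 44

44


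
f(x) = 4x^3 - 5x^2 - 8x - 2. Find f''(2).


First derivative:
f'(x) = 12x^2 - 10x - 8
Second derivative:
f''(x) = 24x - 10
Substitute x = 2:
f''(2) = 24 * 2 - 10
= 48 - 10
= 38

38


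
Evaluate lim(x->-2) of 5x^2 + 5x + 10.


Since polynomials are continuous, we use direct substitution.
lim(x->-2) of 5x^2 + 5x + 10
= 5 * (-2)^2 + 5 * (-2) + 10
= 20 - 10 + 10
= 20

20


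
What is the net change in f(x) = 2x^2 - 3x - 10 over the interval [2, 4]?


Net change = f(b) - f(a)
f(x) = 2x^2 - 3x - 10
Compute f(4):
f(4) = 2 * 4^2 - 3 * 4 - 10
= 32 - 12 - 10
= 10
Compute f(2):
f(2) = 2 * 2^2 - 3 * 2 - 10
= 8 - 6 - 10
= -8
Net change = 10 - (-8) = 18

18


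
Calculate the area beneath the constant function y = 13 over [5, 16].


The area under a constant function y = 13 is a rectangle.
Width = 16 - 5 = 11
Height = 13
Area = width * height
= 11 * 13
= 143

143


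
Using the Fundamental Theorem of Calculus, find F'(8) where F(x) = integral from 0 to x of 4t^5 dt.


By the Fundamental Theorem of Calculus (Part 1):
If F(x) = integral from 0 to x of f(t) dt, then F'(x) = f(x)
Here f(t) = 4t^5
So F'(x) = 4x^5
Evaluate at x = 8:
F'(8) = 4 * 8^5
= 4 * 32768
= 131072

131072


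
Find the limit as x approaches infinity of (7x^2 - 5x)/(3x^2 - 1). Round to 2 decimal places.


For limits at infinity with equal-degree polynomials,
we compare leading coefficients.
Numerator leading term: 7x^2
Denominator leading term: 3x^2
Divide both by x^2:
lim = (7 - 5/x) / (3 - 1/x^2)
As x -> infinity, the 1/x and 1/x^2 terms vanish:
= 7/3 ≈ 2.33

2.33


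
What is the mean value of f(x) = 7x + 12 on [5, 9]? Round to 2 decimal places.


Average value = 1/(b-a) * integral from a to b of f(x) dx
First compute the integral of 7x + 12:
F(x) = (7/2)x^2 + 12x
F(9) = 7/2 * 81 + 12 * 9 = 783/2
F(5) = 7/2 * 25 + 12 * 5 = 295/2
Integral = 783/2 - 295/2 = 244
Average = 244 / (9 - 5) = 244 / 4
= 61 = 61.00

61.00


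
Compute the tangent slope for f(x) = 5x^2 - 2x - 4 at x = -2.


The slope of the tangent line equals f'(x) at the point.
f(x) = 5x^2 - 2x - 4
f'(x) = 10x - 2
At x = -2:
f'(-2) = 10 * (-2) - 2
= -20 - 2
= -22

-22


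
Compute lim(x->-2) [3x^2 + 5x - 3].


Since polynomials are continuous, we use direct substitution.
lim(x->-2) of 3x^2 + 5x - 3
= 3 * (-2)^2 + 5 * (-2) - 3
= 12 - 10 - 3
= -1

-1


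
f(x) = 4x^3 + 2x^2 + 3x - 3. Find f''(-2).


First derivative:
f'(x) = 12x^2 + 4x + 3
Second derivative:
f''(x) = 24x + 4
Substitute x = -2:
f''(-2) = 24 * (-2) + 4
= -48 + 4
= -44

-44


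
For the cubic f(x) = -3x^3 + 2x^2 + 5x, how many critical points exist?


Find where f'(x) = 0:
f(x) = -3x^3 + 2x^2 + 5x
f'(x) = -9x^2 + 4x + 5
This is a quadratic in x. Use the discriminant to count real roots.
Discriminant = (4)^2 - 4 * (-9) * 5
= 16 - (-180)
= 196
Since discriminant > 0, f'(x) = 0 has 2 real solutions.
Number of critical points: 2

2


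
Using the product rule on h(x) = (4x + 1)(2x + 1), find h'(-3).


Let u(x) = 4x + 1 and v(x) = 2x + 1
u'(x) = 4
v'(x) = 2
Product rule: h'(x) = u'(x)*v(x) + u(x)*v'(x)
= 4 * (2x + 1) + (4x + 1) * 2
At x = -3:
u(-3) = 4 * (-3) + 1 = -11
v(-3) = 2 * (-3) + 1 = -5
h'(-3) = 4 * (-5) + (-11) * 2
= -20 - 22
= -42

-42


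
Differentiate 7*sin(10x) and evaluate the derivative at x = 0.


Apply the chain rule to differentiate 7*sin(10x):
d/dx [7*sin(10x)]
= 7 * cos(10x) * d/dx(10x)
= 7 * 10 * cos(10x)
= 70 * cos(10x)
Evaluate at x = 0:
= 70 * cos(0)
= 70 * 1
= 70

70


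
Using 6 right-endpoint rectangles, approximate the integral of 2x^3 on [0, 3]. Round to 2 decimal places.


Right Riemann sum uses right endpoints of each subinterval.
Interval: [0, 3], n = 6
dx = (3 - 0) / 6 = 1/2
Right endpoints: [1/2, 1, 3/2, 2, 5/2, 3]
f values: [1/4, 2, 27/4, 16, 125/4, 54]
Sum = dx * (sum of f values)
= 1/2 * 441/4
= 441/8 ≈ 55.13

55.13


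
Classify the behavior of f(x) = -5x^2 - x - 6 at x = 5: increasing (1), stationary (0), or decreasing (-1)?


Compute f'(x) to determine behavior:
f'(x) = -10x - 1
f'(5) = -10 * 5 - 1
= -50 - 1
= -51
Since f'(5) < 0, the function is decreasing (-1)

-1


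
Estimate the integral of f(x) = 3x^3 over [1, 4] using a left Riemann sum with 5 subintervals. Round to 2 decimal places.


Left Riemann sum uses left endpoints of each subinterval.
Interval: [1, 4], n = 5
dx = (4 - 1) / 5 = 3/5
Left endpoints: [1, 8/5, 11/5, 14/5, 17/5]
f values: [3, 1536/125, 3993/125, 8232/125, 14739/125]
Sum = dx * (sum of f values)
= 3/5 * 231
= 693/5 = 138.60

138.60


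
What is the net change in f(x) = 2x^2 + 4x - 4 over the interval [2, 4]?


Net change = f(b) - f(a)
f(x) = 2x^2 + 4x - 4
Compute f(4):
f(4) = 2 * 4^2 + 4 * 4 - 4
= 32 + 16 - 4
= 44
Compute f(2):
f(2) = 2 * 2^2 + 4 * 2 - 4
= 8 + 8 - 4
= 12
Net change = 44 - 12 = 32

32


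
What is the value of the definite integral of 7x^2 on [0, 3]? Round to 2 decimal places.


Find the antiderivative of 7x^2:
F(x) = 7/3 * x^3
Apply the Fundamental Theorem of Calculus:
F(3) - F(0)
= 7/3 * 3^3 - 7/3 * 0^3
= 7/3 * (27 - 0)
= 7/3 * 27
= 63 = 63.00

63.00


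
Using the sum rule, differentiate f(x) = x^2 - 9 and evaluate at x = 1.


Differentiate term by term using power and sum rules:
f(x) = x^2 - 9
f'(x) = 2x
Substitute x = 1:
f'(1) = 2 * 1 + 0
= 2 + 0
= 2

2


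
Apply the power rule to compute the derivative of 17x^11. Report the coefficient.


We apply the power rule: d/dx [ax^n] = a*n * x^(n-1)
d/dx [17x^11]
= 17 * 11 * x^(11-1)
= 187x^10
The coefficient is 187

187


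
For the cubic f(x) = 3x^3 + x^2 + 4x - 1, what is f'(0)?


Differentiate f(x) = 3x^3 + x^2 + 4x - 1 term by term:
f'(x) = 9x^2 + 2x + 4
Substitute x = 0:
f'(0) = 9 * 0^2 + 2 * 0 + 4
= 0 + 0 + 4
= 4

4


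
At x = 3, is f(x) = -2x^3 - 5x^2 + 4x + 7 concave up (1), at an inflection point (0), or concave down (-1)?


Concavity is determined by the sign of f''(x).
f(x) = -2x^3 - 5x^2 + 4x + 7
f'(x) = -6x^2 - 10x + 4
f''(x) = -12x - 10
f''(3) = -12 * 3 - 10
= -36 - 10
= -46
Since f''(3) < 0, the function is concave down (-1)

-1


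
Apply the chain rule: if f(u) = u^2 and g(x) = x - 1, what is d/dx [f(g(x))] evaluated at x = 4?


Using the chain rule: (f(g(x)))' = f'(g(x)) * g'(x)
First, find g(4):
g(4) = 1 * 4 - 1 = 3
Next, f'(u) = 2u
And g'(x) = 1
So f'(g(4)) * g'(4)
= 2 * 3 * 1
= 6

6


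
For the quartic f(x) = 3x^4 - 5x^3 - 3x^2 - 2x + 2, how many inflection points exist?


Inflection points occur where f''(x) = 0 and concavity changes.
f(x) = 3x^4 - 5x^3 - 3x^2 - 2x + 2
f'(x) = 12x^3 - 15x^2 - 6x - 2
f''(x) = 36x^2 - 30x - 6
This is a quadratic in x. Use the discriminant to count real roots.
Discriminant = (-30)^2 - 4 * 36 * (-6)
= 900 - (-864)
= 1764
Since discriminant > 0, f''(x) = 0 has 2 distinct real solutions.
A quadratic with two distinct real roots changes sign at each root, so concavity changes at both.
Number of inflection points: 2

2


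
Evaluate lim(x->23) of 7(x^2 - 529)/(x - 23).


Direct substitution gives 0/0, so we factor the numerator.
Factor: 7(x^2 - 529) = 7 * (x - 23)(x + 23)
Cancel the common factor (x - 23):
7(x^2 - 529)/(x - 23) = 7 * (x + 23)
Now substitute x = 23:
= 7 * (23 + 23) = 322

322


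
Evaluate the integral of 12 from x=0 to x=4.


The integral of a constant k over [a, b] equals k * (b - a).
integral from 0 to 4 of 12 dx
= 12 * (4 - 0)
= 12 * 4
= 48

48


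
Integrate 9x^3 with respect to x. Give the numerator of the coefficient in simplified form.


Apply the power rule for integration:
integral of ax^n dx = a/(n+1) * x^(n+1) + C
integral of 9x^3 dx
= 9/4 * x^4 + C
The coefficient in lowest terms is 9/4, and its numerator is 9

9


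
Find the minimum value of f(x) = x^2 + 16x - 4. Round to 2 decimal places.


For a quadratic f(x) = ax^2 + bx + c with a > 0, the minimum is at the vertex.
Vertex x-coordinate: x = -b/(2a)
x = -(16) / (2 * 1)
x = -16/2 = -8
Substitute back to find the minimum value:
f(-8) = 1 * (-8)^2 + 16 * (-8) - 4
= 64 - 128 - 4
= -68 = -68.00

-68.00


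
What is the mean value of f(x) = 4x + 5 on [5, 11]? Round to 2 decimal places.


Average value = 1/(b-a) * integral from a to b of f(x) dx
First compute the integral of 4x + 5:
F(x) = 2x^2 + 5x
F(11) = 2 * 121 + 5 * 11 = 297
F(5) = 2 * 25 + 5 * 5 = 75
Integral = 297 - 75 = 222
Average = 222 / (11 - 5) = 222 / 6
= 37 = 37.00

37.00


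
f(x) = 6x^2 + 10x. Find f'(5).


Differentiate term by term using power and sum rules:
f(x) = 6x^2 + 10x
f'(x) = 12x + 10
Substitute x = 5:
f'(5) = 12 * 5 + 10
= 60 + 10
= 70

70


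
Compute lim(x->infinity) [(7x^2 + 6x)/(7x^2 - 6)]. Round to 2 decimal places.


For limits at infinity with equal-degree polynomials,
we compare leading coefficients.
Numerator leading term: 7x^2
Denominator leading term: 7x^2
Divide both by x^2:
lim = (7 + 6/x) / (7 - 6/x^2)
As x -> infinity, the 1/x and 1/x^2 terms vanish:
= 7/7 = 1 = 1.00

1.00


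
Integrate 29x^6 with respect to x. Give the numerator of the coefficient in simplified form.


Apply the power rule for integration:
integral of ax^n dx = a/(n+1) * x^(n+1) + C
integral of 29x^6 dx
= 29/7 * x^7 + C
The coefficient in lowest terms is 29/7, and its numerator is 29

29


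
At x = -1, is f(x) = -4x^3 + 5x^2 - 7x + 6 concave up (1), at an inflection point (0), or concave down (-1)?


Concavity is determined by the sign of f''(x).
f(x) = -4x^3 + 5x^2 - 7x + 6
f'(x) = -12x^2 + 10x - 7
f''(x) = -24x + 10
f''(-1) = -24 * (-1) + 10
= 24 + 10
= 34
Since f''(-1) > 0, the function is concave up (1)

1


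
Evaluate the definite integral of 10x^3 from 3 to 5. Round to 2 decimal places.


Find the antiderivative of 10x^3:
F(x) = 10/4 * x^4
Apply the Fundamental Theorem of Calculus:
F(5) - F(3)
= 10/4 * 5^4 - 10/4 * 3^4
= 10/4 * (625 - 81)
= 10/4 * 544
= 1360 = 1360.00

1360.00


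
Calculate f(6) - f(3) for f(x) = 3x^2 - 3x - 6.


Net change = f(b) - f(a)
f(x) = 3x^2 - 3x - 6
Compute f(6):
f(6) = 3 * 6^2 - 3 * 6 - 6
= 108 - 18 - 6
= 84
Compute f(3):
f(3) = 3 * 3^2 - 3 * 3 - 6
= 27 - 9 - 6
= 12
Net change = 84 - 12 = 72

72


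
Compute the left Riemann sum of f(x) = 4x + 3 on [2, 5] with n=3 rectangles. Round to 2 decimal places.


Left Riemann sum uses left endpoints of each subinterval.
Interval: [2, 5], n = 3
dx = (5 - 2) / 3 = 1
Left endpoints: [2, 3, 4]
f values: [11, 15, 19]
Sum = dx * (sum of f values)
= 1 * 45
= 45 = 45.00

45.00


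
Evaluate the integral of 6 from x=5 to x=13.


The integral of a constant k over [a, b] equals k * (b - a).
integral from 5 to 13 of 6 dx
= 6 * (13 - 5)
= 6 * 8
= 48

48


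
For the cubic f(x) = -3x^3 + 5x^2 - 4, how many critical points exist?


Find where f'(x) = 0:
f(x) = -3x^3 + 5x^2 - 4
f'(x) = -9x^2 + 10x
This is a quadratic in x. Use the discriminant to count real roots.
Discriminant = (10)^2 - 4 * (-9) * 0
= 100 - 0
= 100
Since discriminant > 0, f'(x) = 0 has 2 real solutions.
Number of critical points: 2

2


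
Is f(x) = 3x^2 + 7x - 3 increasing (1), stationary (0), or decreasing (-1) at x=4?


Compute f'(x) to determine behavior:
f'(x) = 6x + 7
f'(4) = 6 * 4 + 7
= 24 + 7
= 31
Since f'(4) > 0, the function is increasing (1)

1


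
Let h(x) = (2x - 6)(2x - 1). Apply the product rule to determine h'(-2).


Let u(x) = 2x - 6 and v(x) = 2x - 1
u'(x) = 2
v'(x) = 2
Product rule: h'(x) = u'(x)*v(x) + u(x)*v'(x)
= 2 * (2x - 1) + (2x - 6) * 2
At x = -2:
u(-2) = 2 * (-2) - 6 = -10
v(-2) = 2 * (-2) - 1 = -5
h'(-2) = 2 * (-5) + (-10) * 2
= -10 - 20
= -30

-30


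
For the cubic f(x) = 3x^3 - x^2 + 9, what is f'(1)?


Differentiate f(x) = 3x^3 - x^2 + 9 term by term:
f'(x) = 9x^2 - 2x
Substitute x = 1:
f'(1) = 9 * 1^2 - 2 * 1 + 0
= 9 - 2 + 0
= 7

7


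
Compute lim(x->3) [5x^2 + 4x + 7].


Since polynomials are continuous, we use direct substitution.
lim(x->3) of 5x^2 + 4x + 7
= 5 * 3^2 + 4 * 3 + 7
= 45 + 12 + 7
= 64

64


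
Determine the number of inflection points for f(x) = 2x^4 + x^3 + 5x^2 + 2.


Inflection points occur where f''(x) = 0 and concavity changes.
f(x) = 2x^4 + x^3 + 5x^2 + 2
f'(x) = 8x^3 + 3x^2 + 10x
f''(x) = 24x^2 + 6x + 10
This is a quadratic in x. Use the discriminant to count real roots.
Discriminant = (6)^2 - 4 * 24 * 10
= 36 - 960
= -924
Since discriminant < 0, f''(x) = 0 has no real solutions.
Number of inflection points: 0

0


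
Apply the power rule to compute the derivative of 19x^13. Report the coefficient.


We apply the power rule: d/dx [ax^n] = a*n * x^(n-1)
d/dx [19x^13]
= 19 * 13 * x^(13-1)
= 247x^12
The coefficient is 247

247


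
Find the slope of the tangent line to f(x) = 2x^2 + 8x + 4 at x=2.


The slope of the tangent line equals f'(x) at the point.
f(x) = 2x^2 + 8x + 4
f'(x) = 4x + 8
At x = 2:
f'(2) = 4 * 2 + 8
= 8 + 8
= 16

16


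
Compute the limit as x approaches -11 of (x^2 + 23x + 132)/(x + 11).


Direct substitution gives 0/0, so we factor the numerator.
Factor: (x^2 + 23x + 132) = (x + 11)(x + 12)
Cancel the common factor (x + 11):
(x^2 + 23x + 132)/(x + 11) = (x + 12)
Now substitute x = -11:
= (-11) - (-12) = 1

1


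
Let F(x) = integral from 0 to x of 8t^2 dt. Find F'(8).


By the Fundamental Theorem of Calculus (Part 1):
If F(x) = integral from 0 to x of f(t) dt, then F'(x) = f(x)
Here f(t) = 8t^2
So F'(x) = 8x^2
Evaluate at x = 8:
F'(8) = 8 * 8^2
= 8 * 64
= 512

512


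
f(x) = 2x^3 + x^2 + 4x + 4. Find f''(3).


First derivative:
f'(x) = 6x^2 + 2x + 4
Second derivative:
f''(x) = 12x + 2
Substitute x = 3:
f''(3) = 12 * 3 + 2
= 36 + 2
= 38

38


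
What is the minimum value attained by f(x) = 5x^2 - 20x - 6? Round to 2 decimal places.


For a quadratic f(x) = ax^2 + bx + c with a > 0, the minimum is at the vertex.
Vertex x-coordinate: x = -b/(2a)
x = -(-20) / (2 * 5)
x = 20/10 = 2
Substitute back to find the minimum value:
f(2) = 5 * 2^2 - 20 * 2 - 6
= 20 - 40 - 6
= -26 = -26.00

-26.00


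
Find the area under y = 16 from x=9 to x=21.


The area under a constant function y = 16 is a rectangle.
Width = 21 - 9 = 12
Height = 16
Area = width * height
= 12 * 16
= 192

192


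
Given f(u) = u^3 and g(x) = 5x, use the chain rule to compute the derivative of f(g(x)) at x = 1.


Using the chain rule: (f(g(x)))' = f'(g(x)) * g'(x)
First, find g(1):
g(1) = 5 * 1 + 0 = 5
Next, f'(u) = 3u^2
And g'(x) = 5
So f'(g(1)) * g'(1)
= 3 * 5^2 * 5
= 3 * 25 * 5
= 375

375


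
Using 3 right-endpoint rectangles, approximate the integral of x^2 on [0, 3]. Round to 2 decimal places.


Right Riemann sum uses right endpoints of each subinterval.
Interval: [0, 3], n = 3
dx = (3 - 0) / 3 = 1
Right endpoints: [1, 2, 3]
f values: [1, 4, 9]
Sum = dx * (sum of f values)
= 1 * 14
= 14 = 14.00

14.00


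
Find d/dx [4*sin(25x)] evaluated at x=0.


Apply the chain rule to differentiate 4*sin(25x):
d/dx [4*sin(25x)]
= 4 * cos(25x) * d/dx(25x)
= 4 * 25 * cos(25x)
= 100 * cos(25x)
Evaluate at x = 0:
= 100 * cos(0)
= 100 * 1
= 100

100


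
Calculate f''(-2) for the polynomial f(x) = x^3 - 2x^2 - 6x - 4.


First derivative:
f'(x) = 3x^2 - 4x - 6
Second derivative:
f''(x) = 6x - 4
Substitute x = -2:
f''(-2) = 6 * (-2) - 4
= -12 - 4
= -16

-16


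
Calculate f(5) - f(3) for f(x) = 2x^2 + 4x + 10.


Net change = f(b) - f(a)
f(x) = 2x^2 + 4x + 10
Compute f(5):
f(5) = 2 * 5^2 + 4 * 5 + 10
= 50 + 20 + 10
= 80
Compute f(3):
f(3) = 2 * 3^2 + 4 * 3 + 10
= 18 + 12 + 10
= 40
Net change = 80 - 40 = 40

40


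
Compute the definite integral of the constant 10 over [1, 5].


The integral of a constant k over [a, b] equals k * (b - a).
integral from 1 to 5 of 10 dx
= 10 * (5 - 1)
= 10 * 4
= 40

40


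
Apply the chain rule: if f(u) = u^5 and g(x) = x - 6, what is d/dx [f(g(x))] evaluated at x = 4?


Using the chain rule: (f(g(x)))' = f'(g(x)) * g'(x)
First, find g(4):
g(4) = 1 * 4 - 6 = -2
Next, f'(u) = 5u^4
And g'(x) = 1
So f'(g(4)) * g'(4)
= 5 * (-2)^4 * 1
= 5 * 16 * 1
= 80

80


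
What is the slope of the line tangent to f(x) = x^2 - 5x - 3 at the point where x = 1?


The slope of the tangent line equals f'(x) at the point.
f(x) = x^2 - 5x - 3
f'(x) = 2x - 5
At x = 1:
f'(1) = 2 * 1 - 5
= 2 - 5
= -3

-3


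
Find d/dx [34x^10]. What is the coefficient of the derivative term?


We apply the power rule: d/dx [ax^n] = a*n * x^(n-1)
d/dx [34x^10]
= 34 * 10 * x^(10-1)
= 340x^9
The coefficient is 340

340


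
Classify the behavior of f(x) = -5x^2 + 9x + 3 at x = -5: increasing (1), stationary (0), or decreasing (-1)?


Compute f'(x) to determine behavior:
f'(x) = -10x + 9
f'(-5) = -10 * (-5) + 9
= 50 + 9
= 59
Since f'(-5) > 0, the function is increasing (1)

1
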